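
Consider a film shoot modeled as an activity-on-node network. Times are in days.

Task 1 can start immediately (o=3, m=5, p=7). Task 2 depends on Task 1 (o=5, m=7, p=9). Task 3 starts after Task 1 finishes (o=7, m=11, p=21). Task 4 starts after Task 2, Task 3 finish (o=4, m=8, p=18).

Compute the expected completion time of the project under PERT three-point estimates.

te_Task 1 = (3 + 4·5 + 7)/6 = 30/6 = 5
te_Task 2 = (5 + 4·7 + 9)/6 = 42/6 = 7
te_Task 3 = (7 + 4·11 + 21)/6 = 72/6 = 12
te_Task 4 = (4 + 4·8 + 18)/6 = 54/6 = 9

Forward pass:
ES_Task 1 = 0; EF_Task 1 = 5
ES_Task 2 = 5; EF_Task 2 = 5+7 = 12
ES_Task 3 = 5; EF_Task 3 = 5+12 = 17
ES_Task 4 = max(EF_Task 2=12, EF_Task 3=17) = 17; EF_Task 4 = 17+9 = 26
Expected project duration μ = 26 days. Critical path: Task 1 → Task 3 → Task 4.

26 days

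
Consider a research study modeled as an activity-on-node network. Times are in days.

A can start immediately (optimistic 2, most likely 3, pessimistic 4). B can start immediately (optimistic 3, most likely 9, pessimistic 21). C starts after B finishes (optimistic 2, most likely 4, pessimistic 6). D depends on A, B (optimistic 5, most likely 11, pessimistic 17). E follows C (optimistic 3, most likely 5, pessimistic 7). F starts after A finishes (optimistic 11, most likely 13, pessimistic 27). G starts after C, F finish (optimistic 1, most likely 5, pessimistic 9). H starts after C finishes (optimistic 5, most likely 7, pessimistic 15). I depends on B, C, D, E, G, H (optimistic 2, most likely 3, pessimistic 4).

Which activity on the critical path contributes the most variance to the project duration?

te_A = (2 + 4·3 + 4)/6 = 18/6 = 3; σ²_A = ((4−2)/6)² = 0.111
te_B = (3 + 4·9 + 21)/6 = 60/6 = 10; σ²_B = ((21−3)/6)² = 9.000
te_C = (2 + 4·4 + 6)/6 = 24/6 = 4; σ²_C = ((6−2)/6)² = 0.444
te_D = (5 + 4·11 + 17)/6 = 66/6 = 11; σ²_D = ((17−5)/6)² = 4.000
te_E = (3 + 4·5 + 7)/6 = 30/6 = 5; σ²_E = ((7−3)/6)² = 0.444
te_F = (11 + 4·13 + 27)/6 = 90/6 = 15; σ²_F = ((27−11)/6)² = 7.111
te_G = (1 + 4·5 + 9)/6 = 30/6 = 5; σ²_G = ((9−1)/6)² = 1.778
te_H = (5 + 4·7 + 15)/6 = 48/6 = 8; σ²_H = ((15−5)/6)² = 2.778
te_I = (2 + 4·3 + 4)/6 = 18/6 = 3; σ²_I = ((4−2)/6)² = 0.111

Forward pass:
ES_A = 0; EF_A = 3
ES_B = 0; EF_B = 10
ES_C = 10; EF_C = 10+4 = 14
ES_D = max(EF_A=3, EF_B=10) = 10; EF_D = 10+11 = 21
ES_E = 14; EF_E = 14+5 = 19
ES_F = 3; EF_F = 3+15 = 18
ES_G = max(EF_C=14, EF_F=18) = 18; EF_G = 18+5 = 23
ES_H = 14; EF_H = 14+8 = 22
ES_I = max(EF_B=10, EF_C=14, EF_D=21, EF_E=19, EF_G=23, EF_H=22) = 23; EF_I = 23+3 = 26
Expected project duration μ = 26 days. Critical path: A → F → G → I.

Variances on critical path: σ²_A=0.111, σ²_F=7.111, σ²_G=1.778, σ²_I=0.111.
Largest is σ²_F = 7.111.

F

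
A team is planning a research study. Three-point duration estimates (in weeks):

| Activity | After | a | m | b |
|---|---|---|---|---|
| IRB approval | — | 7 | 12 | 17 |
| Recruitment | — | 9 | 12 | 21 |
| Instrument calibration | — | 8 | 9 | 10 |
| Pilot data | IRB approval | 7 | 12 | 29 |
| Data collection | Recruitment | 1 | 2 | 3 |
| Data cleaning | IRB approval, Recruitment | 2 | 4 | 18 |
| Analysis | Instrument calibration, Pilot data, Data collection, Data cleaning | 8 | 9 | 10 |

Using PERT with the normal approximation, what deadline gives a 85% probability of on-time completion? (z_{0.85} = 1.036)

te_IRB approval = (7 + 4·12 + 17)/6 = 72/6 = 12; σ²_IRB approval = ((17−7)/6)² = 2.778
te_Recruitment = (9 + 4·12 + 21)/6 = 78/6 = 13; σ²_Recruitment = ((21−9)/6)² = 4.000
te_Instrument calibration = (8 + 4·9 + 10)/6 = 54/6 = 9; σ²_Instrument calibration = ((10−8)/6)² = 0.111
te_Pilot data = (7 + 4·12 + 29)/6 = 84/6 = 14; σ²_Pilot data = ((29−7)/6)² = 13.444
te_Data collection = (1 + 4·2 + 3)/6 = 12/6 = 2; σ²_Data collection = ((3−1)/6)² = 0.111
te_Data cleaning = (2 + 4·4 + 18)/6 = 36/6 = 6; σ²_Data cleaning = ((18−2)/6)² = 7.111
te_Analysis = (8 + 4·9 + 10)/6 = 54/6 = 9; σ²_Analysis = ((10−8)/6)² = 0.111

Forward pass:
ES_IRB approval = 0; EF_IRB approval = 12
ES_Recruitment = 0; EF_Recruitment = 13
ES_Instrument calibration = 0; EF_Instrument calibration = 9
ES_Pilot data = 12; EF_Pilot data = 12+14 = 26
ES_Data collection = 13; EF_Data collection = 13+2 = 15
ES_Data cleaning = max(EF_IRB approval=12, EF_Recruitment=13) = 13; EF_Data cleaning = 13+6 = 19
ES_Analysis = max(EF_Instrument calibration=9, EF_Pilot data=26, EF_Data collection=15, EF_Data cleaning=19) = 26; EF_Analysis = 26+9 = 35
Expected project duration μ = 35 weeks. Critical path: IRB approval → Pilot data → Analysis.

Variance along critical path = 2.778 + 13.444 + 0.111 = 16.333; σ = 4.041 weeks.
D = μ + z·σ = 35 + 1.036·4.041 = 39.2 weeks

39.2 weeks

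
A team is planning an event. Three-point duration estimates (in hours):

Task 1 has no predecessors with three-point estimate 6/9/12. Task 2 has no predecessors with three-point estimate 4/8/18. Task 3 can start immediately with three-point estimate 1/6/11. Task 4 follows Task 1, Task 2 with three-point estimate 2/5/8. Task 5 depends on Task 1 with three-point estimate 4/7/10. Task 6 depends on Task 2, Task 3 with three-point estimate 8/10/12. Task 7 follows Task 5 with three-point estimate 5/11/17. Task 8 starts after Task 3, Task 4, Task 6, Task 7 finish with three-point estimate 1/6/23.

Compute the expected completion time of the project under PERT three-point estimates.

te_Task 1 = (6 + 4·9 + 12)/6 = 54/6 = 9
te_Task 2 = (4 + 4·8 + 18)/6 = 54/6 = 9
te_Task 3 = (1 + 4·6 + 11)/6 = 36/6 = 6
te_Task 4 = (2 + 4·5 + 8)/6 = 30/6 = 5
te_Task 5 = (4 + 4·7 + 10)/6 = 42/6 = 7
te_Task 6 = (8 + 4·10 + 12)/6 = 60/6 = 10
te_Task 7 = (5 + 4·11 + 17)/6 = 66/6 = 11
te_Task 8 = (1 + 4·6 + 23)/6 = 48/6 = 8

Forward pass:
ES_Task 1 = 0; EF_Task 1 = 9
ES_Task 2 = 0; EF_Task 2 = 9
ES_Task 3 = 0; EF_Task 3 = 6
ES_Task 4 = max(EF_Task 1=9, EF_Task 2=9) = 9; EF_Task 4 = 9+5 = 14
ES_Task 5 = 9; EF_Task 5 = 9+7 = 16
ES_Task 6 = max(EF_Task 2=9, EF_Task 3=6) = 9; EF_Task 6 = 9+10 = 19
ES_Task 7 = 16; EF_Task 7 = 16+11 = 27
ES_Task 8 = max(EF_Task 3=6, EF_Task 4=14, EF_Task 6=19, EF_Task 7=27) = 27; EF_Task 8 = 27+8 = 35
Expected project duration μ = 35 hours. Critical path: Task 1 → Task 5 → Task 7 → Task 8.

35 hours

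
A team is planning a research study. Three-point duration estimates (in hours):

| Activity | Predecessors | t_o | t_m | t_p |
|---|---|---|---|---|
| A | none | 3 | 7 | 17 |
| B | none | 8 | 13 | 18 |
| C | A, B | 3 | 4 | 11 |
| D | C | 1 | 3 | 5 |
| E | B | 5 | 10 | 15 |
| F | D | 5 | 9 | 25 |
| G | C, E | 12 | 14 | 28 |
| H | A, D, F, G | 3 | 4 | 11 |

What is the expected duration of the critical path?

te_A = (3 + 4·7 + 17)/6 = 48/6 = 8
te_B = (8 + 4·13 + 18)/6 = 78/6 = 13
te_C = (3 + 4·4 + 11)/6 = 30/6 = 5
te_D = (1 + 4·3 + 5)/6 = 18/6 = 3
te_E = (5 + 4·10 + 15)/6 = 60/6 = 10
te_F = (5 + 4·9 + 25)/6 = 66/6 = 11
te_G = (12 + 4·14 + 28)/6 = 96/6 = 16
te_H = (3 + 4·4 + 11)/6 = 30/6 = 5

Forward pass:
ES_A = 0; EF_A = 8
ES_B = 0; EF_B = 13
ES_C = max(EF_A=8, EF_B=13) = 13; EF_C = 13+5 = 18
ES_D = 18; EF_D = 18+3 = 21
ES_E = 13; EF_E = 13+10 = 23
ES_F = 21; EF_F = 21+11 = 32
ES_G = max(EF_C=18, EF_E=23) = 23; EF_G = 23+16 = 39
ES_H = max(EF_A=8, EF_D=21, EF_F=32, EF_G=39) = 39; EF_H = 39+5 = 44
Expected project duration μ = 44 hours. Critical path: B → E → G → H.

44 hours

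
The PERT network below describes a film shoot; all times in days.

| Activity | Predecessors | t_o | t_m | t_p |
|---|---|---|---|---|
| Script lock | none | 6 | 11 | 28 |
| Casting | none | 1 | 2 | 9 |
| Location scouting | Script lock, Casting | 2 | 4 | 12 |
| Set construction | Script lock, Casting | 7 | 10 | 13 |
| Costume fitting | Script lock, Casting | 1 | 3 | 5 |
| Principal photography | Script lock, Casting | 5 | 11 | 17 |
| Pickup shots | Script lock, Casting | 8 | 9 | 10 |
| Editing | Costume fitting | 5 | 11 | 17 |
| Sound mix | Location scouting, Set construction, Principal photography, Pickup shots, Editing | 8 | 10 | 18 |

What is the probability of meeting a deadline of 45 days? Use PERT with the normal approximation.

te_Script lock = (6 + 4·11 + 28)/6 = 78/6 = 13; σ²_Script lock = ((28−6)/6)² = 13.444
te_Casting = (1 + 4·2 + 9)/6 = 18/6 = 3; σ²_Casting = ((9−1)/6)² = 1.778
te_Location scouting = (2 + 4·4 + 12)/6 = 30/6 = 5; σ²_Location scouting = ((12−2)/6)² = 2.778
te_Set construction = (7 + 4·10 + 13)/6 = 60/6 = 10; σ²_Set construction = ((13−7)/6)² = 1.000
te_Costume fitting = (1 + 4·3 + 5)/6 = 18/6 = 3; σ²_Costume fitting = ((5−1)/6)² = 0.444
te_Principal photography = (5 + 4·11 + 17)/6 = 66/6 = 11; σ²_Principal photography = ((17−5)/6)² = 4.000
te_Pickup shots = (8 + 4·9 + 10)/6 = 54/6 = 9; σ²_Pickup shots = ((10−8)/6)² = 0.111
te_Editing = (5 + 4·11 + 17)/6 = 66/6 = 11; σ²_Editing = ((17−5)/6)² = 4.000
te_Sound mix = (8 + 4·10 + 18)/6 = 66/6 = 11; σ²_Sound mix = ((18−8)/6)² = 2.778

Forward pass:
ES_Script lock = 0; EF_Script lock = 13
ES_Casting = 0; EF_Casting = 3
ES_Location scouting = max(EF_Script lock=13, EF_Casting=3) = 13; EF_Location scouting = 13+5 = 18
ES_Set construction = max(EF_Script lock=13, EF_Casting=3) = 13; EF_Set construction = 13+10 = 23
ES_Costume fitting = max(EF_Script lock=13, EF_Casting=3) = 13; EF_Costume fitting = 13+3 = 16
ES_Principal photography = max(EF_Script lock=13, EF_Casting=3) = 13; EF_Principal photography = 13+11 = 24
ES_Pickup shots = max(EF_Script lock=13, EF_Casting=3) = 13; EF_Pickup shots = 13+9 = 22
ES_Editing = 16; EF_Editing = 16+11 = 27
ES_Sound mix = max(EF_Location scouting=18, EF_Set construction=23, EF_Principal photography=24, EF_Pickup shots=22, EF_Editing=27) = 27; EF_Sound mix = 27+11 = 38
Expected project duration μ = 38 days. Critical path: Script lock → Costume fitting → Editing → Sound mix.

Variance along critical path = 13.444 + 0.444 + 4.000 + 2.778 = 20.667; σ = √20.667 = 4.546 days.
Z = (45 − 38) / 4.546 = 1.540
P(T ≤ 45) = Φ(1.540) ≈ 0.938

0.938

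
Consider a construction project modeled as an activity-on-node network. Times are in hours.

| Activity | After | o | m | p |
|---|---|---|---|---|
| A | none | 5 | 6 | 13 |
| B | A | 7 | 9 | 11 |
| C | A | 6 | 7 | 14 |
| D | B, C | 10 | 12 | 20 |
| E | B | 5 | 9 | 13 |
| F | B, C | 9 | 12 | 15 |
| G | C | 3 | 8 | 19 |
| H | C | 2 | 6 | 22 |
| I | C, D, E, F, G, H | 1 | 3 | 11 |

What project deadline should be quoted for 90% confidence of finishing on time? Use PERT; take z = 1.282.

36.6 hours

te_A = (5 + 4·6 + 13)/6 = 42/6 = 7; σ²_A = ((13−5)/6)² = 1.778
te_B = (7 + 4·9 + 11)/6 = 54/6 = 9; σ²_B = ((11−7)/6)² = 0.444
te_C = (6 + 4·7 + 14)/6 = 48/6 = 8; σ²_C = ((14−6)/6)² = 1.778
te_D = (10 + 4·12 + 20)/6 = 78/6 = 13; σ²_D = ((20−10)/6)² = 2.778
te_E = (5 + 4·9 + 13)/6 = 54/6 = 9; σ²_E = ((13−5)/6)² = 1.778
te_F = (9 + 4·12 + 15)/6 = 72/6 = 12; σ²_F = ((15−9)/6)² = 1.000
te_G = (3 + 4·8 + 19)/6 = 54/6 = 9; σ²_G = ((19−3)/6)² = 7.111
te_H = (2 + 4·6 + 22)/6 = 48/6 = 8; σ²_H = ((22−2)/6)² = 11.111
te_I = (1 + 4·3 + 11)/6 = 24/6 = 4; σ²_I = ((11−1)/6)² = 2.778

Forward pass:
ES_A = 0; EF_A = 7
ES_B = 7; EF_B = 7+9 = 16
ES_C = 7; EF_C = 7+8 = 15
ES_D = max(EF_B=16, EF_C=15) = 16; EF_D = 16+13 = 29
ES_E = 16; EF_E = 16+9 = 25
ES_F = max(EF_B=16, EF_C=15) = 16; EF_F = 16+12 = 28
ES_G = 15; EF_G = 15+9 = 24
ES_H = 15; EF_H = 15+8 = 23
ES_I = max(EF_C=15, EF_D=29, EF_E=25, EF_F=28, EF_G=24, EF_H=23) = 29; EF_I = 29+4 = 33
Expected project duration μ = 33 hours. Critical path: A → B → D → I.

Variance along critical path = 1.778 + 0.444 + 2.778 + 2.778 = 7.778; σ = 2.789 hours.
D = μ + z·σ = 33 + 1.282·2.789 = 36.6 hours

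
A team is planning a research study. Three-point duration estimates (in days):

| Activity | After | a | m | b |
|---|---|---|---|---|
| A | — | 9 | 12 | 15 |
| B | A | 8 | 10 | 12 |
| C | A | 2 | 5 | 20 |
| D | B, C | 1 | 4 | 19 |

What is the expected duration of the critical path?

28 days

te_A = (9 + 4·12 + 15)/6 = 72/6 = 12
te_B = (8 + 4·10 + 12)/6 = 60/6 = 10
te_C = (2 + 4·5 + 20)/6 = 42/6 = 7
te_D = (1 + 4·4 + 19)/6 = 36/6 = 6

Forward pass:
ES_A = 0; EF_A = 12
ES_B = 12; EF_B = 12+10 = 22
ES_C = 12; EF_C = 12+7 = 19
ES_D = max(EF_B=22, EF_C=19) = 22; EF_D = 22+6 = 28
Expected project duration μ = 28 days. Critical path: A → B → D.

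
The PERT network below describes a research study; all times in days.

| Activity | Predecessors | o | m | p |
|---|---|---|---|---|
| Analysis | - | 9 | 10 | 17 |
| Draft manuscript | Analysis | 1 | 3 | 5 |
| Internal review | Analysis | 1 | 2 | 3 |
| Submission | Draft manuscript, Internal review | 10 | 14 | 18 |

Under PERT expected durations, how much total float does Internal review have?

1 days

te_Analysis = (9 + 4·10 + 17)/6 = 66/6 = 11
te_Draft manuscript = (1 + 4·3 + 5)/6 = 18/6 = 3
te_Internal review = (1 + 4·2 + 3)/6 = 12/6 = 2
te_Submission = (10 + 4·14 + 18)/6 = 84/6 = 14

Forward pass:
ES_Analysis = 0; EF_Analysis = 11
ES_Draft manuscript = 11; EF_Draft manuscript = 11+3 = 14
ES_Internal review = 11; EF_Internal review = 11+2 = 13
ES_Submission = max(EF_Draft manuscript=14, EF_Internal review=13) = 14; EF_Submission = 14+14 = 28
Expected project duration μ = 28 days. Critical path: Analysis → Draft manuscript → Submission.

Backward pass:
LF_Submission = 28; LS_Submission = 28−14 = 14
LF_Internal review = LS_Submission = 14; LS_Internal review = 14−2 = 12
LF_Draft manuscript = LS_Submission = 14; LS_Draft manuscript = 14−3 = 11
LF_Analysis = min(LS_Draft manuscript=11, LS_Internal review=12) = 11; LS_Analysis = 11−11 = 0
Slack_Internal review = LS_Internal review − ES_Internal review = 12 − 11 = 1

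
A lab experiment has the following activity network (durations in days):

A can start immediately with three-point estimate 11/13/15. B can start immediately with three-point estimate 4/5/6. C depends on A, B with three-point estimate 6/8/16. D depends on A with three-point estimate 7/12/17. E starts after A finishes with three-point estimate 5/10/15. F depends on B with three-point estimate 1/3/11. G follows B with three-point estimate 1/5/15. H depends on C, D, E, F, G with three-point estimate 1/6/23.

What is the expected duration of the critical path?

te_A = (11 + 4·13 + 15)/6 = 78/6 = 13
te_B = (4 + 4·5 + 6)/6 = 30/6 = 5
te_C = (6 + 4·8 + 16)/6 = 54/6 = 9
te_D = (7 + 4·12 + 17)/6 = 72/6 = 12
te_E = (5 + 4·10 + 15)/6 = 60/6 = 10
te_F = (1 + 4·3 + 11)/6 = 24/6 = 4
te_G = (1 + 4·5 + 15)/6 = 36/6 = 6
te_H = (1 + 4·6 + 23)/6 = 48/6 = 8

Forward pass:
ES_A = 0; EF_A = 13
ES_B = 0; EF_B = 5
ES_C = max(EF_A=13, EF_B=5) = 13; EF_C = 13+9 = 22
ES_D = 13; EF_D = 13+12 = 25
ES_E = 13; EF_E = 13+10 = 23
ES_F = 5; EF_F = 5+4 = 9
ES_G = 5; EF_G = 5+6 = 11
ES_H = max(EF_C=22, EF_D=25, EF_E=23, EF_F=9, EF_G=11) = 25; EF_H = 25+8 = 33
Expected project duration μ = 33 days. Critical path: A → D → H.

33 days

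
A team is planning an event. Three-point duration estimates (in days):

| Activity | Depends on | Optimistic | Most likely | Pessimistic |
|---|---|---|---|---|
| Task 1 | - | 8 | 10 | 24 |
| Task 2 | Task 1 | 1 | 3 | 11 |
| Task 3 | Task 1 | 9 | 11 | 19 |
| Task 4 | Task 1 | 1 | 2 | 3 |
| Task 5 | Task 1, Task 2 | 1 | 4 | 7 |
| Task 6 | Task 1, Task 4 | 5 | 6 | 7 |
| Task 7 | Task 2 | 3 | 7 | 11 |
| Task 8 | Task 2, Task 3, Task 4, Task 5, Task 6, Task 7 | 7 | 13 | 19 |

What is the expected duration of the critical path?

37 days

te_Task 1 = (8 + 4·10 + 24)/6 = 72/6 = 12
te_Task 2 = (1 + 4·3 + 11)/6 = 24/6 = 4
te_Task 3 = (9 + 4·11 + 19)/6 = 72/6 = 12
te_Task 4 = (1 + 4·2 + 3)/6 = 12/6 = 2
te_Task 5 = (1 + 4·4 + 7)/6 = 24/6 = 4
te_Task 6 = (5 + 4·6 + 7)/6 = 36/6 = 6
te_Task 7 = (3 + 4·7 + 11)/6 = 42/6 = 7
te_Task 8 = (7 + 4·13 + 19)/6 = 78/6 = 13

Forward pass:
ES_Task 1 = 0; EF_Task 1 = 12
ES_Task 2 = 12; EF_Task 2 = 12+4 = 16
ES_Task 3 = 12; EF_Task 3 = 12+12 = 24
ES_Task 4 = 12; EF_Task 4 = 12+2 = 14
ES_Task 5 = max(EF_Task 1=12, EF_Task 2=16) = 16; EF_Task 5 = 16+4 = 20
ES_Task 6 = max(EF_Task 1=12, EF_Task 4=14) = 14; EF_Task 6 = 14+6 = 20
ES_Task 7 = 16; EF_Task 7 = 16+7 = 23
ES_Task 8 = max(EF_Task 2=16, EF_Task 3=24, EF_Task 4=14, EF_Task 5=20, EF_Task 6=20, EF_Task 7=23) = 24; EF_Task 8 = 24+13 = 37
Expected project duration μ = 37 days. Critical path: Task 1 → Task 3 → Task 8.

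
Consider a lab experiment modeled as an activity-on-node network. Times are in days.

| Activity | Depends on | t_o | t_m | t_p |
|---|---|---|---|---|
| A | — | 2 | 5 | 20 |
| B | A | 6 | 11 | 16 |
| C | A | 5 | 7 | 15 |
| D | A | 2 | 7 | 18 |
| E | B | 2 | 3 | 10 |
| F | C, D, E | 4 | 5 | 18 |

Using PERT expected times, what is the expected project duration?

29 days

te_A = (2 + 4·5 + 20)/6 = 42/6 = 7
te_B = (6 + 4·11 + 16)/6 = 66/6 = 11
te_C = (5 + 4·7 + 15)/6 = 48/6 = 8
te_D = (2 + 4·7 + 18)/6 = 48/6 = 8
te_E = (2 + 4·3 + 10)/6 = 24/6 = 4
te_F = (4 + 4·5 + 18)/6 = 42/6 = 7

Forward pass:
ES_A = 0; EF_A = 7
ES_B = 7; EF_B = 7+11 = 18
ES_C = 7; EF_C = 7+8 = 15
ES_D = 7; EF_D = 7+8 = 15
ES_E = 18; EF_E = 18+4 = 22
ES_F = max(EF_C=15, EF_D=15, EF_E=22) = 22; EF_F = 22+7 = 29
Expected project duration μ = 29 days. Critical path: A → B → E → F.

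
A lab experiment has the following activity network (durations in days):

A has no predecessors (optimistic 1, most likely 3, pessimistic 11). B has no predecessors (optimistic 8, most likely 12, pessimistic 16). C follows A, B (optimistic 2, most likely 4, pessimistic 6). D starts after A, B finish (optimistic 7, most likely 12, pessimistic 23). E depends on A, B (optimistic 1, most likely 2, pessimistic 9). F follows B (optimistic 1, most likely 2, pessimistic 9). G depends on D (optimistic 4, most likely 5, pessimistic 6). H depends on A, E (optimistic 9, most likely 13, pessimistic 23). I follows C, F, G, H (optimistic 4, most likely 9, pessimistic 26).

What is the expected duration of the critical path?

41 days

te_A = (1 + 4·3 + 11)/6 = 24/6 = 4
te_B = (8 + 4·12 + 16)/6 = 72/6 = 12
te_C = (2 + 4·4 + 6)/6 = 24/6 = 4
te_D = (7 + 4·12 + 23)/6 = 78/6 = 13
te_E = (1 + 4·2 + 9)/6 = 18/6 = 3
te_F = (1 + 4·2 + 9)/6 = 18/6 = 3
te_G = (4 + 4·5 + 6)/6 = 30/6 = 5
te_H = (9 + 4·13 + 23)/6 = 84/6 = 14
te_I = (4 + 4·9 + 26)/6 = 66/6 = 11

Forward pass:
ES_A = 0; EF_A = 4
ES_B = 0; EF_B = 12
ES_C = max(EF_A=4, EF_B=12) = 12; EF_C = 12+4 = 16
ES_D = max(EF_A=4, EF_B=12) = 12; EF_D = 12+13 = 25
ES_E = max(EF_A=4, EF_B=12) = 12; EF_E = 12+3 = 15
ES_F = 12; EF_F = 12+3 = 15
ES_G = 25; EF_G = 25+5 = 30
ES_H = max(EF_A=4, EF_E=15) = 15; EF_H = 15+14 = 29
ES_I = max(EF_C=16, EF_F=15, EF_G=30, EF_H=29) = 30; EF_I = 30+11 = 41
Expected project duration μ = 41 days. Critical path: B → D → G → I.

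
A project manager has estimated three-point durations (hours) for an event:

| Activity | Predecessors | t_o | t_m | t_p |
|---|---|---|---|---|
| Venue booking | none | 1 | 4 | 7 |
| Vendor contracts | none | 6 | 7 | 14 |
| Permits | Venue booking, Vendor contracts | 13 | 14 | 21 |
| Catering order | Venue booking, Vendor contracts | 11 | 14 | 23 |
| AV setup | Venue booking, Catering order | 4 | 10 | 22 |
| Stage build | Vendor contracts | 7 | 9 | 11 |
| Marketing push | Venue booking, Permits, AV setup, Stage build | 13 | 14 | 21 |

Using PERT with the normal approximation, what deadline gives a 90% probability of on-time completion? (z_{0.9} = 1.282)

54.2 hours

te_Venue booking = (1 + 4·4 + 7)/6 = 24/6 = 4; σ²_Venue booking = ((7−1)/6)² = 1.000
te_Vendor contracts = (6 + 4·7 + 14)/6 = 48/6 = 8; σ²_Vendor contracts = ((14−6)/6)² = 1.778
te_Permits = (13 + 4·14 + 21)/6 = 90/6 = 15; σ²_Permits = ((21−13)/6)² = 1.778
te_Catering order = (11 + 4·14 + 23)/6 = 90/6 = 15; σ²_Catering order = ((23−11)/6)² = 4.000
te_AV setup = (4 + 4·10 + 22)/6 = 66/6 = 11; σ²_AV setup = ((22−4)/6)² = 9.000
te_Stage build = (7 + 4·9 + 11)/6 = 54/6 = 9; σ²_Stage build = ((11−7)/6)² = 0.444
te_Marketing push = (13 + 4·14 + 21)/6 = 90/6 = 15; σ²_Marketing push = ((21−13)/6)² = 1.778

Forward pass:
ES_Venue booking = 0; EF_Venue booking = 4
ES_Vendor contracts = 0; EF_Vendor contracts = 8
ES_Permits = max(EF_Venue booking=4, EF_Vendor contracts=8) = 8; EF_Permits = 8+15 = 23
ES_Catering order = max(EF_Venue booking=4, EF_Vendor contracts=8) = 8; EF_Catering order = 8+15 = 23
ES_AV setup = max(EF_Venue booking=4, EF_Catering order=23) = 23; EF_AV setup = 23+11 = 34
ES_Stage build = 8; EF_Stage build = 8+9 = 17
ES_Marketing push = max(EF_Venue booking=4, EF_Permits=23, EF_AV setup=34, EF_Stage build=17) = 34; EF_Marketing push = 34+15 = 49
Expected project duration μ = 49 hours. Critical path: Vendor contracts → Catering order → AV setup → Marketing push.

Variance along critical path = 1.778 + 4.000 + 9.000 + 1.778 = 16.556; σ = 4.069 hours.
D = μ + z·σ = 49 + 1.282·4.069 = 54.2 hours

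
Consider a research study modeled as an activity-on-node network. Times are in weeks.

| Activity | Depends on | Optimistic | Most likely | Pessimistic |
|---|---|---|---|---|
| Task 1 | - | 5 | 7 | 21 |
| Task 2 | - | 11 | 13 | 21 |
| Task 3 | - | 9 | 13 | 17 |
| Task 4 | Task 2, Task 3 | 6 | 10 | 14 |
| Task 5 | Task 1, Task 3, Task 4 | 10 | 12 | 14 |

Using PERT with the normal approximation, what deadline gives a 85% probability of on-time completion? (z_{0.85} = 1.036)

te_Task 1 = (5 + 4·7 + 21)/6 = 54/6 = 9; σ²_Task 1 = ((21−5)/6)² = 7.111
te_Task 2 = (11 + 4·13 + 21)/6 = 84/6 = 14; σ²_Task 2 = ((21−11)/6)² = 2.778
te_Task 3 = (9 + 4·13 + 17)/6 = 78/6 = 13; σ²_Task 3 = ((17−9)/6)² = 1.778
te_Task 4 = (6 + 4·10 + 14)/6 = 60/6 = 10; σ²_Task 4 = ((14−6)/6)² = 1.778
te_Task 5 = (10 + 4·12 + 14)/6 = 72/6 = 12; σ²_Task 5 = ((14−10)/6)² = 0.444

Forward pass:
ES_Task 1 = 0; EF_Task 1 = 9
ES_Task 2 = 0; EF_Task 2 = 14
ES_Task 3 = 0; EF_Task 3 = 13
ES_Task 4 = max(EF_Task 2=14, EF_Task 3=13) = 14; EF_Task 4 = 14+10 = 24
ES_Task 5 = max(EF_Task 1=9, EF_Task 3=13, EF_Task 4=24) = 24; EF_Task 5 = 24+12 = 36
Expected project duration μ = 36 weeks. Critical path: Task 2 → Task 4 → Task 5.

Variance along critical path = 2.778 + 1.778 + 0.444 = 5.000; σ = 2.236 weeks.
D = μ + z·σ = 36 + 1.036·2.236 = 38.3 weeks

38.3 weeks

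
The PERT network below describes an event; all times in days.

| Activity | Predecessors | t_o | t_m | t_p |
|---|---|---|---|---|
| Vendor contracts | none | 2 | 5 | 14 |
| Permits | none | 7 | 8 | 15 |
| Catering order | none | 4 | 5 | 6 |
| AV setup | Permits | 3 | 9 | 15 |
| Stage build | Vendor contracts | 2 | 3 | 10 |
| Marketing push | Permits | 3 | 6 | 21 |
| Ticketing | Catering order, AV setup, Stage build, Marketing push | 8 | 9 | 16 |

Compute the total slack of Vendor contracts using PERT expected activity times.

8 days

te_Vendor contracts = (2 + 4·5 + 14)/6 = 36/6 = 6
te_Permits = (7 + 4·8 + 15)/6 = 54/6 = 9
te_Catering order = (4 + 4·5 + 6)/6 = 30/6 = 5
te_AV setup = (3 + 4·9 + 15)/6 = 54/6 = 9
te_Stage build = (2 + 4·3 + 10)/6 = 24/6 = 4
te_Marketing push = (3 + 4·6 + 21)/6 = 48/6 = 8
te_Ticketing = (8 + 4·9 + 16)/6 = 60/6 = 10

Forward pass:
ES_Vendor contracts = 0; EF_Vendor contracts = 6
ES_Permits = 0; EF_Permits = 9
ES_Catering order = 0; EF_Catering order = 5
ES_AV setup = 9; EF_AV setup = 9+9 = 18
ES_Stage build = 6; EF_Stage build = 6+4 = 10
ES_Marketing push = 9; EF_Marketing push = 9+8 = 17
ES_Ticketing = max(EF_Catering order=5, EF_AV setup=18, EF_Stage build=10, EF_Marketing push=17) = 18; EF_Ticketing = 18+10 = 28
Expected project duration μ = 28 days. Critical path: Permits → AV setup → Ticketing.

Backward pass:
LF_Ticketing = 28; LS_Ticketing = 28−10 = 18
LF_Marketing push = LS_Ticketing = 18; LS_Marketing push = 18−8 = 10
LF_Stage build = LS_Ticketing = 18; LS_Stage build = 18−4 = 14
LF_AV setup = LS_Ticketing = 18; LS_AV setup = 18−9 = 9
LF_Catering order = LS_Ticketing = 18; LS_Catering order = 18−5 = 13
LF_Permits = min(LS_AV setup=9, LS_Marketing push=10) = 9; LS_Permits = 9−9 = 0
LF_Vendor contracts = LS_Stage build = 14; LS_Vendor contracts = 14−6 = 8
Slack_Vendor contracts = LS_Vendor contracts − ES_Vendor contracts = 8 − 0 = 8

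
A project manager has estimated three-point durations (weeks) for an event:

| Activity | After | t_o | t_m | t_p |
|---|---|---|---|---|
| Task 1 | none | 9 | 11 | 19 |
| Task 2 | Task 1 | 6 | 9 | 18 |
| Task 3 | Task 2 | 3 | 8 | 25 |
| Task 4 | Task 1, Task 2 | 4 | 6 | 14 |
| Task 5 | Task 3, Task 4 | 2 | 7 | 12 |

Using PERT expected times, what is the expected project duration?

39 weeks

te_Task 1 = (9 + 4·11 + 19)/6 = 72/6 = 12
te_Task 2 = (6 + 4·9 + 18)/6 = 60/6 = 10
te_Task 3 = (3 + 4·8 + 25)/6 = 60/6 = 10
te_Task 4 = (4 + 4·6 + 14)/6 = 42/6 = 7
te_Task 5 = (2 + 4·7 + 12)/6 = 42/6 = 7

Forward pass:
ES_Task 1 = 0; EF_Task 1 = 12
ES_Task 2 = 12; EF_Task 2 = 12+10 = 22
ES_Task 3 = 22; EF_Task 3 = 22+10 = 32
ES_Task 4 = max(EF_Task 1=12, EF_Task 2=22) = 22; EF_Task 4 = 22+7 = 29
ES_Task 5 = max(EF_Task 3=32, EF_Task 4=29) = 32; EF_Task 5 = 32+7 = 39
Expected project duration μ = 39 weeks. Critical path: Task 1 → Task 2 → Task 3 → Task 5.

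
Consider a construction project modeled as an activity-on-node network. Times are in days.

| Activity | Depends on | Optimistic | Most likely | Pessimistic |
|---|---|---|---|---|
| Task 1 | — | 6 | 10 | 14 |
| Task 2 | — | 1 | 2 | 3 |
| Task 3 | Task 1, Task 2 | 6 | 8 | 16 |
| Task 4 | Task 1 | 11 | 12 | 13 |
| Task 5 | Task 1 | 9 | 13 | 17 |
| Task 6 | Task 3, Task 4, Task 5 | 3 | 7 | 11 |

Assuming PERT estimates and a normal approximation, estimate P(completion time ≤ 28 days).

te_Task 1 = (6 + 4·10 + 14)/6 = 60/6 = 10; σ²_Task 1 = ((14−6)/6)² = 1.778
te_Task 2 = (1 + 4·2 + 3)/6 = 12/6 = 2; σ²_Task 2 = ((3−1)/6)² = 0.111
te_Task 3 = (6 + 4·8 + 16)/6 = 54/6 = 9; σ²_Task 3 = ((16−6)/6)² = 2.778
te_Task 4 = (11 + 4·12 + 13)/6 = 72/6 = 12; σ²_Task 4 = ((13−11)/6)² = 0.111
te_Task 5 = (9 + 4·13 + 17)/6 = 78/6 = 13; σ²_Task 5 = ((17−9)/6)² = 1.778
te_Task 6 = (3 + 4·7 + 11)/6 = 42/6 = 7; σ²_Task 6 = ((11−3)/6)² = 1.778

Forward pass:
ES_Task 1 = 0; EF_Task 1 = 10
ES_Task 2 = 0; EF_Task 2 = 2
ES_Task 3 = max(EF_Task 1=10, EF_Task 2=2) = 10; EF_Task 3 = 10+9 = 19
ES_Task 4 = 10; EF_Task 4 = 10+12 = 22
ES_Task 5 = 10; EF_Task 5 = 10+13 = 23
ES_Task 6 = max(EF_Task 3=19, EF_Task 4=22, EF_Task 5=23) = 23; EF_Task 6 = 23+7 = 30
Expected project duration μ = 30 days. Critical path: Task 1 → Task 5 → Task 6.

Variance along critical path = 1.778 + 1.778 + 1.778 = 5.333; σ = √5.333 = 2.309 days.
Z = (28 − 30) / 2.309 = -0.866
P(T ≤ 28) = Φ(-0.866) ≈ 0.193

0.193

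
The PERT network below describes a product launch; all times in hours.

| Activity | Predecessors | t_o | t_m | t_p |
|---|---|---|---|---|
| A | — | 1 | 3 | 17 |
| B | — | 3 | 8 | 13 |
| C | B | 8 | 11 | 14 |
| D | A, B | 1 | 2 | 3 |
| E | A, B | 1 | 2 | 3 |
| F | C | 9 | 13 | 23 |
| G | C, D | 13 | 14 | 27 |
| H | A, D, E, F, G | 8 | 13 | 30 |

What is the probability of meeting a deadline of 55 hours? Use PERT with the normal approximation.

te_A = (1 + 4·3 + 17)/6 = 30/6 = 5; σ²_A = ((17−1)/6)² = 7.111
te_B = (3 + 4·8 + 13)/6 = 48/6 = 8; σ²_B = ((13−3)/6)² = 2.778
te_C = (8 + 4·11 + 14)/6 = 66/6 = 11; σ²_C = ((14−8)/6)² = 1.000
te_D = (1 + 4·2 + 3)/6 = 12/6 = 2; σ²_D = ((3−1)/6)² = 0.111
te_E = (1 + 4·2 + 3)/6 = 12/6 = 2; σ²_E = ((3−1)/6)² = 0.111
te_F = (9 + 4·13 + 23)/6 = 84/6 = 14; σ²_F = ((23−9)/6)² = 5.444
te_G = (13 + 4·14 + 27)/6 = 96/6 = 16; σ²_G = ((27−13)/6)² = 5.444
te_H = (8 + 4·13 + 30)/6 = 90/6 = 15; σ²_H = ((30−8)/6)² = 13.444

Forward pass:
ES_A = 0; EF_A = 5
ES_B = 0; EF_B = 8
ES_C = 8; EF_C = 8+11 = 19
ES_D = max(EF_A=5, EF_B=8) = 8; EF_D = 8+2 = 10
ES_E = max(EF_A=5, EF_B=8) = 8; EF_E = 8+2 = 10
ES_F = 19; EF_F = 19+14 = 33
ES_G = max(EF_C=19, EF_D=10) = 19; EF_G = 19+16 = 35
ES_H = max(EF_A=5, EF_D=10, EF_E=10, EF_F=33, EF_G=35) = 35; EF_H = 35+15 = 50
Expected project duration μ = 50 hours. Critical path: B → C → G → H.

Variance along critical path = 2.778 + 1.000 + 5.444 + 13.444 = 22.667; σ = √22.667 = 4.761 hours.
Z = (55 − 50) / 4.761 = 1.050
P(T ≤ 55) = Φ(1.050) ≈ 0.853

0.853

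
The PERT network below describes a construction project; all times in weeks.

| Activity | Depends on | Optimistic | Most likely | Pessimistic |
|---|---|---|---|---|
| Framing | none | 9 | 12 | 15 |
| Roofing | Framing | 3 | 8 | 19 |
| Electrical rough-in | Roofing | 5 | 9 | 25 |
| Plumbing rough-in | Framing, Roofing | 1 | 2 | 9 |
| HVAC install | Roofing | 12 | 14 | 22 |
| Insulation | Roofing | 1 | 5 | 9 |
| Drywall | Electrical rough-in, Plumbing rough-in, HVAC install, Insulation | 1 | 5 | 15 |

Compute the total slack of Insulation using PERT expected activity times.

te_Framing = (9 + 4·12 + 15)/6 = 72/6 = 12
te_Roofing = (3 + 4·8 + 19)/6 = 54/6 = 9
te_Electrical rough-in = (5 + 4·9 + 25)/6 = 66/6 = 11
te_Plumbing rough-in = (1 + 4·2 + 9)/6 = 18/6 = 3
te_HVAC install = (12 + 4·14 + 22)/6 = 90/6 = 15
te_Insulation = (1 + 4·5 + 9)/6 = 30/6 = 5
te_Drywall = (1 + 4·5 + 15)/6 = 36/6 = 6

Forward pass:
ES_Framing = 0; EF_Framing = 12
ES_Roofing = 12; EF_Roofing = 12+9 = 21
ES_Electrical rough-in = 21; EF_Electrical rough-in = 21+11 = 32
ES_Plumbing rough-in = max(EF_Framing=12, EF_Roofing=21) = 21; EF_Plumbing rough-in = 21+3 = 24
ES_HVAC install = 21; EF_HVAC install = 21+15 = 36
ES_Insulation = 21; EF_Insulation = 21+5 = 26
ES_Drywall = max(EF_Electrical rough-in=32, EF_Plumbing rough-in=24, EF_HVAC install=36, EF_Insulation=26) = 36; EF_Drywall = 36+6 = 42
Expected project duration μ = 42 weeks. Critical path: Framing → Roofing → HVAC install → Drywall.

Backward pass:
LF_Drywall = 42; LS_Drywall = 42−6 = 36
LF_Insulation = LS_Drywall = 36; LS_Insulation = 36−5 = 31
LF_HVAC install = LS_Drywall = 36; LS_HVAC install = 36−15 = 21
LF_Plumbing rough-in = LS_Drywall = 36; LS_Plumbing rough-in = 36−3 = 33
LF_Electrical rough-in = LS_Drywall = 36; LS_Electrical rough-in = 36−11 = 25
LF_Roofing = min(LS_Electrical rough-in=25, LS_Plumbing rough-in=33, LS_HVAC install=21, LS_Insulation=31) = 21; LS_Roofing = 21−9 = 12
LF_Framing = min(LS_Roofing=12, LS_Plumbing rough-in=33) = 12; LS_Framing = 12−12 = 0
Slack_Insulation = LS_Insulation − ES_Insulation = 31 − 21 = 10

10 weeks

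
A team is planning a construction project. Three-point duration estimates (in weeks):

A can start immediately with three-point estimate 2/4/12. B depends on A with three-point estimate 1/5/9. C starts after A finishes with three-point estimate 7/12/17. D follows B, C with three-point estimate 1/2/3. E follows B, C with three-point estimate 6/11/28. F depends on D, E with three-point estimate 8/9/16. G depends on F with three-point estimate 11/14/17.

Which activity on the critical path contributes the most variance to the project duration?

E

te_A = (2 + 4·4 + 12)/6 = 30/6 = 5; σ²_A = ((12−2)/6)² = 2.778
te_B = (1 + 4·5 + 9)/6 = 30/6 = 5; σ²_B = ((9−1)/6)² = 1.778
te_C = (7 + 4·12 + 17)/6 = 72/6 = 12; σ²_C = ((17−7)/6)² = 2.778
te_D = (1 + 4·2 + 3)/6 = 12/6 = 2; σ²_D = ((3−1)/6)² = 0.111
te_E = (6 + 4·11 + 28)/6 = 78/6 = 13; σ²_E = ((28−6)/6)² = 13.444
te_F = (8 + 4·9 + 16)/6 = 60/6 = 10; σ²_F = ((16−8)/6)² = 1.778
te_G = (11 + 4·14 + 17)/6 = 84/6 = 14; σ²_G = ((17−11)/6)² = 1.000

Forward pass:
ES_A = 0; EF_A = 5
ES_B = 5; EF_B = 5+5 = 10
ES_C = 5; EF_C = 5+12 = 17
ES_D = max(EF_B=10, EF_C=17) = 17; EF_D = 17+2 = 19
ES_E = max(EF_B=10, EF_C=17) = 17; EF_E = 17+13 = 30
ES_F = max(EF_D=19, EF_E=30) = 30; EF_F = 30+10 = 40
ES_G = 40; EF_G = 40+14 = 54
Expected project duration μ = 54 weeks. Critical path: A → C → E → F → G.

Variances on critical path: σ²_A=2.778, σ²_C=2.778, σ²_E=13.444, σ²_F=1.778, σ²_G=1.000.
Largest is σ²_E = 13.444.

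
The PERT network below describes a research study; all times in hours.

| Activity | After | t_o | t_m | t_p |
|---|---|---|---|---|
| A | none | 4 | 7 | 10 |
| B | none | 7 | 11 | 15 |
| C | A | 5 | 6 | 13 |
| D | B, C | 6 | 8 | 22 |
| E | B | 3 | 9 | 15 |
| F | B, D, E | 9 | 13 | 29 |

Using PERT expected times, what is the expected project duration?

te_A = (4 + 4·7 + 10)/6 = 42/6 = 7
te_B = (7 + 4·11 + 15)/6 = 66/6 = 11
te_C = (5 + 4·6 + 13)/6 = 42/6 = 7
te_D = (6 + 4·8 + 22)/6 = 60/6 = 10
te_E = (3 + 4·9 + 15)/6 = 54/6 = 9
te_F = (9 + 4·13 + 29)/6 = 90/6 = 15

Forward pass:
ES_A = 0; EF_A = 7
ES_B = 0; EF_B = 11
ES_C = 7; EF_C = 7+7 = 14
ES_D = max(EF_B=11, EF_C=14) = 14; EF_D = 14+10 = 24
ES_E = 11; EF_E = 11+9 = 20
ES_F = max(EF_B=11, EF_D=24, EF_E=20) = 24; EF_F = 24+15 = 39
Expected project duration μ = 39 hours. Critical path: A → C → D → F.

39 hours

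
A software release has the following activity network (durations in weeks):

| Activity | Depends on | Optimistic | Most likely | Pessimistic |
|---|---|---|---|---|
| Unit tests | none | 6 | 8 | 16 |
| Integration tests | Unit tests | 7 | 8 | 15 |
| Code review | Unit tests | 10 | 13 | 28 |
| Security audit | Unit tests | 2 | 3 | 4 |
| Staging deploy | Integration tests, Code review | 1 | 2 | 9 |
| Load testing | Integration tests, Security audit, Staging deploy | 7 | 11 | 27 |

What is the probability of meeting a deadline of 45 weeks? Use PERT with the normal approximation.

0.843

te_Unit tests = (6 + 4·8 + 16)/6 = 54/6 = 9; σ²_Unit tests = ((16−6)/6)² = 2.778
te_Integration tests = (7 + 4·8 + 15)/6 = 54/6 = 9; σ²_Integration tests = ((15−7)/6)² = 1.778
te_Code review = (10 + 4·13 + 28)/6 = 90/6 = 15; σ²_Code review = ((28−10)/6)² = 9.000
te_Security audit = (2 + 4·3 + 4)/6 = 18/6 = 3; σ²_Security audit = ((4−2)/6)² = 0.111
te_Staging deploy = (1 + 4·2 + 9)/6 = 18/6 = 3; σ²_Staging deploy = ((9−1)/6)² = 1.778
te_Load testing = (7 + 4·11 + 27)/6 = 78/6 = 13; σ²_Load testing = ((27−7)/6)² = 11.111

Forward pass:
ES_Unit tests = 0; EF_Unit tests = 9
ES_Integration tests = 9; EF_Integration tests = 9+9 = 18
ES_Code review = 9; EF_Code review = 9+15 = 24
ES_Security audit = 9; EF_Security audit = 9+3 = 12
ES_Staging deploy = max(EF_Integration tests=18, EF_Code review=24) = 24; EF_Staging deploy = 24+3 = 27
ES_Load testing = max(EF_Integration tests=18, EF_Security audit=12, EF_Staging deploy=27) = 27; EF_Load testing = 27+13 = 40
Expected project duration μ = 40 weeks. Critical path: Unit tests → Code review → Staging deploy → Load testing.

Variance along critical path = 2.778 + 9.000 + 1.778 + 11.111 = 24.667; σ = √24.667 = 4.967 weeks.
Z = (45 − 40) / 4.967 = 1.007
P(T ≤ 45) = Φ(1.007) ≈ 0.843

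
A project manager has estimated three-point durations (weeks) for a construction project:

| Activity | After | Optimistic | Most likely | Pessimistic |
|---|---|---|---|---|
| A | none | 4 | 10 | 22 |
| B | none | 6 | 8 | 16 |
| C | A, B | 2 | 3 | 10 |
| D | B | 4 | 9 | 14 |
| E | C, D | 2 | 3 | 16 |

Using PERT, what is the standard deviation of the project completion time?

3.32 weeks

te_A = (4 + 4·10 + 22)/6 = 66/6 = 11; σ²_A = ((22−4)/6)² = 9.000
te_B = (6 + 4·8 + 16)/6 = 54/6 = 9; σ²_B = ((16−6)/6)² = 2.778
te_C = (2 + 4·3 + 10)/6 = 24/6 = 4; σ²_C = ((10−2)/6)² = 1.778
te_D = (4 + 4·9 + 14)/6 = 54/6 = 9; σ²_D = ((14−4)/6)² = 2.778
te_E = (2 + 4·3 + 16)/6 = 30/6 = 5; σ²_E = ((16−2)/6)² = 5.444

Forward pass:
ES_A = 0; EF_A = 11
ES_B = 0; EF_B = 9
ES_C = max(EF_A=11, EF_B=9) = 11; EF_C = 11+4 = 15
ES_D = 9; EF_D = 9+9 = 18
ES_E = max(EF_C=15, EF_D=18) = 18; EF_E = 18+5 = 23
Expected project duration μ = 23 weeks. Critical path: B → D → E.

Variance along critical path = 2.778 + 2.778 + 5.444 = 11.000
σ = √11.000 = 3.317 weeks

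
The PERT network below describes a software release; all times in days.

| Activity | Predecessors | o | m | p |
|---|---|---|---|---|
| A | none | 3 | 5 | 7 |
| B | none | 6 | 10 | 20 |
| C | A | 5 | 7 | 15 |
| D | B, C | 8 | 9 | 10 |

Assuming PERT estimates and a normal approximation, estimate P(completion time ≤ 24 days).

te_A = (3 + 4·5 + 7)/6 = 30/6 = 5; σ²_A = ((7−3)/6)² = 0.444
te_B = (6 + 4·10 + 20)/6 = 66/6 = 11; σ²_B = ((20−6)/6)² = 5.444
te_C = (5 + 4·7 + 15)/6 = 48/6 = 8; σ²_C = ((15−5)/6)² = 2.778
te_D = (8 + 4·9 + 10)/6 = 54/6 = 9; σ²_D = ((10−8)/6)² = 0.111

Forward pass:
ES_A = 0; EF_A = 5
ES_B = 0; EF_B = 11
ES_C = 5; EF_C = 5+8 = 13
ES_D = max(EF_B=11, EF_C=13) = 13; EF_D = 13+9 = 22
Expected project duration μ = 22 days. Critical path: A → C → D.

Variance along critical path = 0.444 + 2.778 + 0.111 = 3.333; σ = √3.333 = 1.826 days.
Z = (24 − 22) / 1.826 = 1.095
P(T ≤ 24) = Φ(1.095) ≈ 0.863

0.863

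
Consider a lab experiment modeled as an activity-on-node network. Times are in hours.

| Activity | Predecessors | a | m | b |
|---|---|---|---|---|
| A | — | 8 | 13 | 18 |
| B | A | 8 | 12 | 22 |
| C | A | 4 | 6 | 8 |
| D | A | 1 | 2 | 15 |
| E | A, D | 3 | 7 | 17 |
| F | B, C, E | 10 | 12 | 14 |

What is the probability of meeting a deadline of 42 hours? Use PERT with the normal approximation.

0.913

te_A = (8 + 4·13 + 18)/6 = 78/6 = 13; σ²_A = ((18−8)/6)² = 2.778
te_B = (8 + 4·12 + 22)/6 = 78/6 = 13; σ²_B = ((22−8)/6)² = 5.444
te_C = (4 + 4·6 + 8)/6 = 36/6 = 6; σ²_C = ((8−4)/6)² = 0.444
te_D = (1 + 4·2 + 15)/6 = 24/6 = 4; σ²_D = ((15−1)/6)² = 5.444
te_E = (3 + 4·7 + 17)/6 = 48/6 = 8; σ²_E = ((17−3)/6)² = 5.444
te_F = (10 + 4·12 + 14)/6 = 72/6 = 12; σ²_F = ((14−10)/6)² = 0.444

Forward pass:
ES_A = 0; EF_A = 13
ES_B = 13; EF_B = 13+13 = 26
ES_C = 13; EF_C = 13+6 = 19
ES_D = 13; EF_D = 13+4 = 17
ES_E = max(EF_A=13, EF_D=17) = 17; EF_E = 17+8 = 25
ES_F = max(EF_B=26, EF_C=19, EF_E=25) = 26; EF_F = 26+12 = 38
Expected project duration μ = 38 hours. Critical path: A → B → F.

Variance along critical path = 2.778 + 5.444 + 0.444 = 8.667; σ = √8.667 = 2.944 hours.
Z = (42 − 38) / 2.944 = 1.359
P(T ≤ 42) = Φ(1.359) ≈ 0.913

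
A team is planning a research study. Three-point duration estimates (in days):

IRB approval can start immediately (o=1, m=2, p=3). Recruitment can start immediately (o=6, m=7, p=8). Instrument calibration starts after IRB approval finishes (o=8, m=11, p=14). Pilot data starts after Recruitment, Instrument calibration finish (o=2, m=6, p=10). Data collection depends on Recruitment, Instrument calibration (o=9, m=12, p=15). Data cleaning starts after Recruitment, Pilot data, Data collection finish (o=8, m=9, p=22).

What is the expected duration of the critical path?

36 days

te_IRB approval = (1 + 4·2 + 3)/6 = 12/6 = 2
te_Recruitment = (6 + 4·7 + 8)/6 = 42/6 = 7
te_Instrument calibration = (8 + 4·11 + 14)/6 = 66/6 = 11
te_Pilot data = (2 + 4·6 + 10)/6 = 36/6 = 6
te_Data collection = (9 + 4·12 + 15)/6 = 72/6 = 12
te_Data cleaning = (8 + 4·9 + 22)/6 = 66/6 = 11

Forward pass:
ES_IRB approval = 0; EF_IRB approval = 2
ES_Recruitment = 0; EF_Recruitment = 7
ES_Instrument calibration = 2; EF_Instrument calibration = 2+11 = 13
ES_Pilot data = max(EF_Recruitment=7, EF_Instrument calibration=13) = 13; EF_Pilot data = 13+6 = 19
ES_Data collection = max(EF_Recruitment=7, EF_Instrument calibration=13) = 13; EF_Data collection = 13+12 = 25
ES_Data cleaning = max(EF_Recruitment=7, EF_Pilot data=19, EF_Data collection=25) = 25; EF_Data cleaning = 25+11 = 36
Expected project duration μ = 36 days. Critical path: IRB approval → Instrument calibration → Data collection → Data cleaning.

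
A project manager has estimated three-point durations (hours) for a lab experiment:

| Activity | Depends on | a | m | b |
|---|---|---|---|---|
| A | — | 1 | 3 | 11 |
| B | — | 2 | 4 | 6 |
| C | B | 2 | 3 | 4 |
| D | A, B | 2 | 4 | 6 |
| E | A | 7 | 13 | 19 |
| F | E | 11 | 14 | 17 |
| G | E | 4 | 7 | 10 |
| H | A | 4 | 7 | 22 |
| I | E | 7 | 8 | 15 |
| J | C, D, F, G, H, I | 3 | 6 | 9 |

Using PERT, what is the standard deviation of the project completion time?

te_A = (1 + 4·3 + 11)/6 = 24/6 = 4; σ²_A = ((11−1)/6)² = 2.778
te_B = (2 + 4·4 + 6)/6 = 24/6 = 4; σ²_B = ((6−2)/6)² = 0.444
te_C = (2 + 4·3 + 4)/6 = 18/6 = 3; σ²_C = ((4−2)/6)² = 0.111
te_D = (2 + 4·4 + 6)/6 = 24/6 = 4; σ²_D = ((6−2)/6)² = 0.444
te_E = (7 + 4·13 + 19)/6 = 78/6 = 13; σ²_E = ((19−7)/6)² = 4.000
te_F = (11 + 4·14 + 17)/6 = 84/6 = 14; σ²_F = ((17−11)/6)² = 1.000
te_G = (4 + 4·7 + 10)/6 = 42/6 = 7; σ²_G = ((10−4)/6)² = 1.000
te_H = (4 + 4·7 + 22)/6 = 54/6 = 9; σ²_H = ((22−4)/6)² = 9.000
te_I = (7 + 4·8 + 15)/6 = 54/6 = 9; σ²_I = ((15−7)/6)² = 1.778
te_J = (3 + 4·6 + 9)/6 = 36/6 = 6; σ²_J = ((9−3)/6)² = 1.000

Forward pass:
ES_A = 0; EF_A = 4
ES_B = 0; EF_B = 4
ES_C = 4; EF_C = 4+3 = 7
ES_D = max(EF_A=4, EF_B=4) = 4; EF_D = 4+4 = 8
ES_E = 4; EF_E = 4+13 = 17
ES_F = 17; EF_F = 17+14 = 31
ES_G = 17; EF_G = 17+7 = 24
ES_H = 4; EF_H = 4+9 = 13
ES_I = 17; EF_I = 17+9 = 26
ES_J = max(EF_C=7, EF_D=8, EF_F=31, EF_G=24, EF_H=13, EF_I=26) = 31; EF_J = 31+6 = 37
Expected project duration μ = 37 hours. Critical path: A → E → F → J.

Variance along critical path = 2.778 + 4.000 + 1.000 + 1.000 = 8.778
σ = √8.778 = 2.963 hours

2.96 hours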